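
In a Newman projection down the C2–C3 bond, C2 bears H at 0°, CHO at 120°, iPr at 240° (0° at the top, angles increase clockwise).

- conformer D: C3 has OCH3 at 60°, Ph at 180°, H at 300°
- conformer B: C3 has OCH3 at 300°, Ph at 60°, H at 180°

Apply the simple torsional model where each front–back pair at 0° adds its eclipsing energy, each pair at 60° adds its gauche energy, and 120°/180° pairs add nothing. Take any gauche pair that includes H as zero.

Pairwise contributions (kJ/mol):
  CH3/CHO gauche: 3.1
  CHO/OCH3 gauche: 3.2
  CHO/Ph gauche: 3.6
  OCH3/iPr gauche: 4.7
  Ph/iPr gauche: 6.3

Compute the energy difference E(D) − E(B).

D (staggered): CHO–OCH3 gauche, CHO–Ph gauche, iPr–Ph gauche; 3.2 + 3.6 + 6.3 = 13.1 kJ/mol.
B (staggered): CHO–Ph gauche, iPr–OCH3 gauche; 3.6 + 4.7 = 8.3 kJ/mol.
E(D) − E(B) = 13.1 − 8.3 = +4.8 kJ/mol.

+4.8 kJ/mol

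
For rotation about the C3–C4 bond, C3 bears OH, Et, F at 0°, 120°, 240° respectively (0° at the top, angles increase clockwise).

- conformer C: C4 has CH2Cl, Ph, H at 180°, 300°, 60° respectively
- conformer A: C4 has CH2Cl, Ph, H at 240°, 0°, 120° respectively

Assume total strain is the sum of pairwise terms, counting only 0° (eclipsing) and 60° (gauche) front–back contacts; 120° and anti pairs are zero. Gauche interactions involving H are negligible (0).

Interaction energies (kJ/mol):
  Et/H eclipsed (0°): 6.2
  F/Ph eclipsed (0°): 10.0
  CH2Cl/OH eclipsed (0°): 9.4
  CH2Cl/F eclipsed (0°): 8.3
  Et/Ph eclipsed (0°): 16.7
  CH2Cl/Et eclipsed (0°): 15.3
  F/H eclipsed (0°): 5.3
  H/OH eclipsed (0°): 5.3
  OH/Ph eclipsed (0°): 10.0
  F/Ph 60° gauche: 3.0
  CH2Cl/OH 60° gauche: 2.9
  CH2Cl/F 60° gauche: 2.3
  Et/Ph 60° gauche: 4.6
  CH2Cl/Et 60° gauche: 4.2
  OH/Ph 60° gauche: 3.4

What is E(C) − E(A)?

-11.6 kJ/mol

C (staggered): OH(0°)/Ph(300°) gauche 3.4; Et(120°)/CH2Cl(180°) gauche 4.2; F(240°)/CH2Cl(180°) gauche 2.3; F(240°)/Ph(300°) gauche 3.0 → 12.9 kJ/mol.
A (eclipsed): OH(0°)/Ph(0°) eclipsed 10.0; Et(120°)/H(120°) eclipsed 6.2; F(240°)/CH2Cl(240°) eclipsed 8.3 → 24.5 kJ/mol.
E(C) − E(A) = 12.9 − 24.5 = -11.6 kJ/mol.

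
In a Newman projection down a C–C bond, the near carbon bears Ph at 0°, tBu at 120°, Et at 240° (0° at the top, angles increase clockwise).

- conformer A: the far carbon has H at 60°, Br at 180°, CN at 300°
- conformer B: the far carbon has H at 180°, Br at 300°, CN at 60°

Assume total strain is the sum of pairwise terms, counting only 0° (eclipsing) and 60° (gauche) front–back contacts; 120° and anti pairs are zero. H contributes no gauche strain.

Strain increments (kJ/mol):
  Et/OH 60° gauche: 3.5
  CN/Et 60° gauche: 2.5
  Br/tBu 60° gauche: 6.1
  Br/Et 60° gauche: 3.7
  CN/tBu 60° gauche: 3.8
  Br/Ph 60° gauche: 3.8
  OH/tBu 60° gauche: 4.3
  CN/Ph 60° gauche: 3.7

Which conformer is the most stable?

B

A is staggered. Ph at 0° is gauche with CN at 300° (3.7); tBu at 120° is gauche with Br at 180° (6.1); Et at 240° is gauche with Br at 180° (3.7); Et at 240° is gauche with CN at 300° (2.5). Total 16.0 kJ/mol.
B is staggered. Ph at 0° is gauche with Br at 300° (3.8); Ph at 0° is gauche with CN at 60° (3.7); tBu at 120° is gauche with CN at 60° (3.8); Et at 240° is gauche with Br at 300° (3.7). Total 15.0 kJ/mol.
B has the lowest total (15.0 kJ/mol).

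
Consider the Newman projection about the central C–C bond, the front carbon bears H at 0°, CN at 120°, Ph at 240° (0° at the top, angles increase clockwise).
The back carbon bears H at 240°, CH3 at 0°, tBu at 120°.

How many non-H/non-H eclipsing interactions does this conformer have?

1

Non-H eclipsing pairs: CN(120°)/tBu(120°) — 1 interaction.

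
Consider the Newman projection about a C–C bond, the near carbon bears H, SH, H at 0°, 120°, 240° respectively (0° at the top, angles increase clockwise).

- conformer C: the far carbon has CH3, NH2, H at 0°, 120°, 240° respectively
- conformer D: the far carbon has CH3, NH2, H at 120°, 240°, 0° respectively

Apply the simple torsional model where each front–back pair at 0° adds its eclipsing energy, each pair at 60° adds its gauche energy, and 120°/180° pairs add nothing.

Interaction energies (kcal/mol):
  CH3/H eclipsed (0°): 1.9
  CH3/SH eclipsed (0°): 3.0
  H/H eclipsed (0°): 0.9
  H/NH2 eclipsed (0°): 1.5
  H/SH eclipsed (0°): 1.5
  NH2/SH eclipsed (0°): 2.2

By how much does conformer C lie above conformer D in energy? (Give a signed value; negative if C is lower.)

C (eclipsed): H(0°)/CH3(0°) eclipsed 1.9; SH(120°)/NH2(120°) eclipsed 2.2; H(240°)/H(240°) eclipsed 0.9 → 5.0 kcal/mol.
D (eclipsed): H(0°)/H(0°) eclipsed 0.9; SH(120°)/CH3(120°) eclipsed 3.0; H(240°)/NH2(240°) eclipsed 1.5 → 5.4 kcal/mol.
E(C) − E(D) = 5.0 − 5.4 = -0.4 kcal/mol.

-0.4 kcal/mol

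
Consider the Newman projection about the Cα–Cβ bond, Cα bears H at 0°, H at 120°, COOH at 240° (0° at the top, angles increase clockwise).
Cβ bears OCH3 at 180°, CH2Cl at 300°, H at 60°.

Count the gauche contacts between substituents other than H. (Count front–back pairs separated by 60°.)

2

Non-H gauche pairs: COOH(240°)/OCH3(180°); COOH(240°)/CH2Cl(300°) — 2 interactions.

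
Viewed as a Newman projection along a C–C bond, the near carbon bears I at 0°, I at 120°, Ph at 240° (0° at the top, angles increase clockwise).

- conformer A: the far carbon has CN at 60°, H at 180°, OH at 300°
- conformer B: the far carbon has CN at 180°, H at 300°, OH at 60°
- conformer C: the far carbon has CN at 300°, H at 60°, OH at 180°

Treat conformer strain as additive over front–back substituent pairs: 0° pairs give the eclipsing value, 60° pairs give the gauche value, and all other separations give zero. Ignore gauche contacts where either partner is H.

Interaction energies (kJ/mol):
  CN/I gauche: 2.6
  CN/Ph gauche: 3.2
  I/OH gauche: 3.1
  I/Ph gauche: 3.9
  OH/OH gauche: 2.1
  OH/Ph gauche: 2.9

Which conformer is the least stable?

B

A (staggered): I–CN gauche, I–OH gauche, I–CN gauche, Ph–OH gauche; 2.6 + 3.1 + 2.6 + 2.9 = 11.2 kJ/mol.
B (staggered): I–OH gauche, I–CN gauche, I–OH gauche, Ph–CN gauche; 3.1 + 2.6 + 3.1 + 3.2 = 12.0 kJ/mol.
C (staggered): I–CN gauche, I–OH gauche, Ph–CN gauche, Ph–OH gauche; 2.6 + 3.1 + 3.2 + 2.9 = 11.8 kJ/mol.
B has the highest total (12.0 kJ/mol).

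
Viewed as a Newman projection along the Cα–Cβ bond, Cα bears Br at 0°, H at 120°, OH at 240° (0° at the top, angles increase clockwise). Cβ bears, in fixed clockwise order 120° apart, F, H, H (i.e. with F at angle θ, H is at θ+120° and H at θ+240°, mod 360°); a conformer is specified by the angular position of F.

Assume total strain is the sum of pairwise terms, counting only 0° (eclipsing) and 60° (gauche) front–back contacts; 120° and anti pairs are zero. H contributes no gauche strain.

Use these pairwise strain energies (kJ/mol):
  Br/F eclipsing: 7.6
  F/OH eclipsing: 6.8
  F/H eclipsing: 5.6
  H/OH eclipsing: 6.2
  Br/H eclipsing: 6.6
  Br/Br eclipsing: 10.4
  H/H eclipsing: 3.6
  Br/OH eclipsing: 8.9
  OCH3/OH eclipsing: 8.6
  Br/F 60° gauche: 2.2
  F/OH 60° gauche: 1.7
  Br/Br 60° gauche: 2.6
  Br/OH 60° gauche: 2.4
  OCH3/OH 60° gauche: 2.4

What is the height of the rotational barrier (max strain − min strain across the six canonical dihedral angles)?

F at 0° (eclipsed): Br(0°)/F(0°) eclipsed 7.6; H(120°)/H(120°) eclipsed 3.6; OH(240°)/H(240°) eclipsed 6.2 → 17.4 kJ/mol.
F at 60° (staggered): Br(0°)/F(60°) gauche 2.2 → 2.2 kJ/mol.
F at 120° (eclipsed): Br(0°)/H(0°) eclipsed 6.6; H(120°)/F(120°) eclipsed 5.6; OH(240°)/H(240°) eclipsed 6.2 → 18.4 kJ/mol.
F at 180° (staggered): OH(240°)/F(180°) gauche 1.7 → 1.7 kJ/mol.
F at 240° (eclipsed): Br(0°)/H(0°) eclipsed 6.6; H(120°)/H(120°) eclipsed 3.6; OH(240°)/F(240°) eclipsed 6.8 → 17.0 kJ/mol.
F at 300° (staggered): Br(0°)/F(300°) gauche 2.2; OH(240°)/F(300°) gauche 1.7 → 3.9 kJ/mol.
Max at 120° (18.4 kJ/mol), min at 180° (1.7 kJ/mol); barrier = 16.7 kJ/mol.

16.7 kJ/mol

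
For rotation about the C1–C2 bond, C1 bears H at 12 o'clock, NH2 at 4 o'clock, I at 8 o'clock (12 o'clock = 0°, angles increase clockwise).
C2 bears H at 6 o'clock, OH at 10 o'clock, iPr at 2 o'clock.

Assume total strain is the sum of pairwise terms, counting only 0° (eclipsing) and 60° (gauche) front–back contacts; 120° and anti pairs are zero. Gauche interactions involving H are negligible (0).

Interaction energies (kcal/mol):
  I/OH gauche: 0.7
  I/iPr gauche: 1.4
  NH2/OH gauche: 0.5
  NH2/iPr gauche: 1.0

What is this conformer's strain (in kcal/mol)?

1.7 kcal/mol

This conformer (staggered): NH2–iPr gauche, I–OH gauche; 1.0 + 0.7 = 1.7 kcal/mol.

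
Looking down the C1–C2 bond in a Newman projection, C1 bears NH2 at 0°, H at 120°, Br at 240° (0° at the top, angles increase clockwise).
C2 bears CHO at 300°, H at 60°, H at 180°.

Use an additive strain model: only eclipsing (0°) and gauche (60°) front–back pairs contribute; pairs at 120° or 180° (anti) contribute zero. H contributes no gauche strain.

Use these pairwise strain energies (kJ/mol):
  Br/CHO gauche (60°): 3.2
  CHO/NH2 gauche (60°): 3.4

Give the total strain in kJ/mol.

6.6 kJ/mol

This conformer is staggered. NH2 at 0° is gauche with CHO at 300° (3.4); Br at 240° is gauche with CHO at 300° (3.2). Total 6.6 kJ/mol.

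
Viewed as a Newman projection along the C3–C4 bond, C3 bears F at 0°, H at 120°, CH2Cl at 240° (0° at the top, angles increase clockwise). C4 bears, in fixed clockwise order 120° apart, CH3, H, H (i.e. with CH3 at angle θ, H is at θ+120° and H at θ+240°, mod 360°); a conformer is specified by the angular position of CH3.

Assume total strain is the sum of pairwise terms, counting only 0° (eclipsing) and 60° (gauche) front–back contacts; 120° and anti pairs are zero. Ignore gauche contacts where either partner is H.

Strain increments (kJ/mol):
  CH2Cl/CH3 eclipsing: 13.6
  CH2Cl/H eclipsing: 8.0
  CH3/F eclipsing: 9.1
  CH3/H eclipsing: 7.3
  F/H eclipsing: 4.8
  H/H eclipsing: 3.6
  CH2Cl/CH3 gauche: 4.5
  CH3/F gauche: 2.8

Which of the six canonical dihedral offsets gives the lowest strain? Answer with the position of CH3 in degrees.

CH3 at 0° is eclipsed. F at 0° is eclipsed with CH3 at 0° (9.1); H at 120° is eclipsed with H at 120° (3.6); CH2Cl at 240° is eclipsed with H at 240° (8.0). Total 20.7 kJ/mol.
CH3 at 60° is staggered. F at 0° is gauche with CH3 at 60° (2.8). Total 2.8 kJ/mol.
CH3 at 120° is eclipsed. F at 0° is eclipsed with H at 0° (4.8); H at 120° is eclipsed with CH3 at 120° (7.3); CH2Cl at 240° is eclipsed with H at 240° (8.0). Total 20.1 kJ/mol.
CH3 at 180° is staggered. CH2Cl at 240° is gauche with CH3 at 180° (4.5). Total 4.5 kJ/mol.
CH3 at 240° is eclipsed. F at 0° is eclipsed with H at 0° (4.8); H at 120° is eclipsed with H at 120° (3.6); CH2Cl at 240° is eclipsed with CH3 at 240° (13.6). Total 22.0 kJ/mol.
CH3 at 300° is staggered. F at 0° is gauche with CH3 at 300° (2.8); CH2Cl at 240° is gauche with CH3 at 300° (4.5). Total 7.3 kJ/mol.
The minimum (2.8 kJ/mol) occurs with CH3 at 60°.

60°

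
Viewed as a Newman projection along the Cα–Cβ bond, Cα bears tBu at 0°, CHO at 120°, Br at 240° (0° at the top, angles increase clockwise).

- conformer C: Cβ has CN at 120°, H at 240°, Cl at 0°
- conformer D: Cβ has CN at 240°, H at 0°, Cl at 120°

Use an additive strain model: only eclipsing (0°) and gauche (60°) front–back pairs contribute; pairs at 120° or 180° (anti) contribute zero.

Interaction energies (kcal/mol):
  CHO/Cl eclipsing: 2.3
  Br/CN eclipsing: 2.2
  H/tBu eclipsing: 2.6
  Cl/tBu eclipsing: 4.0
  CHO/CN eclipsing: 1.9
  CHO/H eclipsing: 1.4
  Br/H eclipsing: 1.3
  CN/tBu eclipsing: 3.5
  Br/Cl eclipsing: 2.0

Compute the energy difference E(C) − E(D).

+0.1 kcal/mol

C (eclipsed): tBu(0°)/Cl(0°) eclipsed 4.0; CHO(120°)/CN(120°) eclipsed 1.9; Br(240°)/H(240°) eclipsed 1.3 → 7.2 kcal/mol.
D (eclipsed): tBu(0°)/H(0°) eclipsed 2.6; CHO(120°)/Cl(120°) eclipsed 2.3; Br(240°)/CN(240°) eclipsed 2.2 → 7.1 kcal/mol.
E(C) − E(D) = 7.2 − 7.1 = +0.1 kcal/mol.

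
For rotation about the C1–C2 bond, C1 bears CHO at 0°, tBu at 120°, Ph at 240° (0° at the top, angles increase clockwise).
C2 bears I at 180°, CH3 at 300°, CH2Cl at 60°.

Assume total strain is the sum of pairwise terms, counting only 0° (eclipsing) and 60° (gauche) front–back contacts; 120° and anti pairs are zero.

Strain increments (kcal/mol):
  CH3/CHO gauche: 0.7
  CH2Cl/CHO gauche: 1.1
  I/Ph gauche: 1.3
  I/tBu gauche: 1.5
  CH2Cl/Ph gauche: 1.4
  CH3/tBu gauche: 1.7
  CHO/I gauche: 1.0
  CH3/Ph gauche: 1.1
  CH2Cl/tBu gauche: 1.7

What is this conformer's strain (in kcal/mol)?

This conformer (staggered): CHO(0°)/CH3(300°) gauche 0.7; CHO(0°)/CH2Cl(60°) gauche 1.1; tBu(120°)/I(180°) gauche 1.5; tBu(120°)/CH2Cl(60°) gauche 1.7; Ph(240°)/I(180°) gauche 1.3; Ph(240°)/CH3(300°) gauche 1.1 → 7.4 kcal/mol.

7.4 kcal/mol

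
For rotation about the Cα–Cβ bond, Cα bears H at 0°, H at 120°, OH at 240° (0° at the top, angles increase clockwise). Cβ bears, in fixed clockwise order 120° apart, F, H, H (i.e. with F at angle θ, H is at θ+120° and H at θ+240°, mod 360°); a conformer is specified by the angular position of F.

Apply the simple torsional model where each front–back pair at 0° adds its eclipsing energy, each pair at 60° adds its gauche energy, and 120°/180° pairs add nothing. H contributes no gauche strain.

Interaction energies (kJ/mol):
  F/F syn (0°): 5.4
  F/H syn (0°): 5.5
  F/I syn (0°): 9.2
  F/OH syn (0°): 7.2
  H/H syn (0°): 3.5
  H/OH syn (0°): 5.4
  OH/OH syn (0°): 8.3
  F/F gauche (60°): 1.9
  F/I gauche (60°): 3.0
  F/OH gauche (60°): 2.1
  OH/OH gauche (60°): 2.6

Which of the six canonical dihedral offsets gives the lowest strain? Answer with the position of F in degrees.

60°

F at 0° (eclipsed): H–F eclipsed, H–H eclipsed, OH–H eclipsed; 5.5 + 3.5 + 5.4 = 14.4 kJ/mol.
F at 60° (staggered): no non-H gauche contacts → 0.0 kJ/mol.
F at 120° (eclipsed): H–H eclipsed, H–F eclipsed, OH–H eclipsed; 3.5 + 5.5 + 5.4 = 14.4 kJ/mol.
F at 180° (staggered): OH–F gauche; 2.1 = 2.1 kJ/mol.
F at 240° (eclipsed): H–H eclipsed, H–H eclipsed, OH–F eclipsed; 3.5 + 3.5 + 7.2 = 14.2 kJ/mol.
F at 300° (staggered): OH–F gauche; 2.1 = 2.1 kJ/mol.
The minimum (0.0 kJ/mol) occurs with F at 60°.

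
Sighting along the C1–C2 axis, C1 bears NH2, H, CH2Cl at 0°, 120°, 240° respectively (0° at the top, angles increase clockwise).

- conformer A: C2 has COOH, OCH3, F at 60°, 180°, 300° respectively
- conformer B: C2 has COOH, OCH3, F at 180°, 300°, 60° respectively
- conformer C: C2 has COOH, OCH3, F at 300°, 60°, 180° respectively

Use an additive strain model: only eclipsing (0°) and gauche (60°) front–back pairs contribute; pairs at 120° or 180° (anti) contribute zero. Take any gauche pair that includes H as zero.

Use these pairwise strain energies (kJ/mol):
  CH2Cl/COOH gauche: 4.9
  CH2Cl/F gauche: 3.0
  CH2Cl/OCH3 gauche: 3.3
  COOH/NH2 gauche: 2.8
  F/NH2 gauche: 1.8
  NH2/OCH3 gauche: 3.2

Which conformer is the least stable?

A (staggered): NH2–COOH gauche, NH2–F gauche, CH2Cl–OCH3 gauche, CH2Cl–F gauche; 2.8 + 1.8 + 3.3 + 3.0 = 10.9 kJ/mol.
B (staggered): NH2–OCH3 gauche, NH2–F gauche, CH2Cl–COOH gauche, CH2Cl–OCH3 gauche; 3.2 + 1.8 + 4.9 + 3.3 = 13.2 kJ/mol.
C (staggered): NH2–COOH gauche, NH2–OCH3 gauche, CH2Cl–COOH gauche, CH2Cl–F gauche; 2.8 + 3.2 + 4.9 + 3.0 = 13.9 kJ/mol.
C has the highest total (13.9 kJ/mol).

C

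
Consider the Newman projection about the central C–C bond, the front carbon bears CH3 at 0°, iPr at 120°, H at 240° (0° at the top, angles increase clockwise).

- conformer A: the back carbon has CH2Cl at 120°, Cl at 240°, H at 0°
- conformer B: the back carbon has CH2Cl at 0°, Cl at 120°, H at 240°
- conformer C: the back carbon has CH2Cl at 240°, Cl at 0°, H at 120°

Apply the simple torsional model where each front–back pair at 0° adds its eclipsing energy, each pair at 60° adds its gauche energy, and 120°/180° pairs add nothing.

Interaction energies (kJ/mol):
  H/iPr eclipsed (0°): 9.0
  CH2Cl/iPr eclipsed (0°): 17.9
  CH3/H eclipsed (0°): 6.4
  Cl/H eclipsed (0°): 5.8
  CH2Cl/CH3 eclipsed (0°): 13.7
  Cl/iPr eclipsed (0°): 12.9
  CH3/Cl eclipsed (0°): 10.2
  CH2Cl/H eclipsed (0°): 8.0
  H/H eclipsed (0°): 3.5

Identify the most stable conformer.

A (eclipsed): CH3(0°)/H(0°) eclipsed 6.4; iPr(120°)/CH2Cl(120°) eclipsed 17.9; H(240°)/Cl(240°) eclipsed 5.8 → 30.1 kJ/mol.
B (eclipsed): CH3(0°)/CH2Cl(0°) eclipsed 13.7; iPr(120°)/Cl(120°) eclipsed 12.9; H(240°)/H(240°) eclipsed 3.5 → 30.1 kJ/mol.
C (eclipsed): CH3(0°)/Cl(0°) eclipsed 10.2; iPr(120°)/H(120°) eclipsed 9.0; H(240°)/CH2Cl(240°) eclipsed 8.0 → 27.2 kJ/mol.
C has the lowest total (27.2 kJ/mol).

C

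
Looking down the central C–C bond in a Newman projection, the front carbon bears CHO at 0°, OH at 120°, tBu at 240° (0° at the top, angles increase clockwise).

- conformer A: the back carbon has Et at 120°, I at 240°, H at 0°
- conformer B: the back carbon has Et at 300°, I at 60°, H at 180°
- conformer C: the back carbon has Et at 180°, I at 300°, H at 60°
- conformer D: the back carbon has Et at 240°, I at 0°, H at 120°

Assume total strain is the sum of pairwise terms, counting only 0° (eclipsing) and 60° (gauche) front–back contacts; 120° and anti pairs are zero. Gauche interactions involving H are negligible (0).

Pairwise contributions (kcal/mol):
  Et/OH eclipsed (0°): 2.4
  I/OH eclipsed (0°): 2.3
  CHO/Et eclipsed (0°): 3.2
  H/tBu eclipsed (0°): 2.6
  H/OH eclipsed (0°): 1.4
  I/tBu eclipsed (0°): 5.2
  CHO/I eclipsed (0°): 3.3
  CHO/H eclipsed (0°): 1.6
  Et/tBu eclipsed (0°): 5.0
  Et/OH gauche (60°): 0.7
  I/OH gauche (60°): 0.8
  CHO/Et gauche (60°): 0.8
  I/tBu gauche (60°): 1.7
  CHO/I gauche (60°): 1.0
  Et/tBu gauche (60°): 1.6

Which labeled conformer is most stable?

B

A is eclipsed. CHO at 0° is eclipsed with H at 0° (1.6); OH at 120° is eclipsed with Et at 120° (2.4); tBu at 240° is eclipsed with I at 240° (5.2). Total 9.2 kcal/mol.
B is staggered. CHO at 0° is gauche with Et at 300° (0.8); CHO at 0° is gauche with I at 60° (1.0); OH at 120° is gauche with I at 60° (0.8); tBu at 240° is gauche with Et at 300° (1.6). Total 4.2 kcal/mol.
C is staggered. CHO at 0° is gauche with I at 300° (1.0); OH at 120° is gauche with Et at 180° (0.7); tBu at 240° is gauche with Et at 180° (1.6); tBu at 240° is gauche with I at 300° (1.7). Total 5.0 kcal/mol.
D is eclipsed. CHO at 0° is eclipsed with I at 0° (3.3); OH at 120° is eclipsed with H at 120° (1.4); tBu at 240° is eclipsed with Et at 240° (5.0). Total 9.7 kcal/mol.
B has the lowest total (4.2 kcal/mol).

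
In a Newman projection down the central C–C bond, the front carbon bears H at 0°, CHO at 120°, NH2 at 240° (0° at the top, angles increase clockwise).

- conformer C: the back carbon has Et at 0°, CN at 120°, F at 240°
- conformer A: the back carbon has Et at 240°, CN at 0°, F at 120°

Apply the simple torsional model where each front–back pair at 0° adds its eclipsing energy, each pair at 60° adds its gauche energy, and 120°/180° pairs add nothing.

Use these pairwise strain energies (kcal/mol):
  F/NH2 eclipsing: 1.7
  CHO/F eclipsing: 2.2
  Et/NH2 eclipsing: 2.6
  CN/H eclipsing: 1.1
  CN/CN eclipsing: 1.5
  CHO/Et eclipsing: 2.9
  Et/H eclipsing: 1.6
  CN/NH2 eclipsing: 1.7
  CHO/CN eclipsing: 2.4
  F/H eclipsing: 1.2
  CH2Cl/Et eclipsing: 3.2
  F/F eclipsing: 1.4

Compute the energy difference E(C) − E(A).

C (eclipsed): H(0°)/Et(0°) eclipsed 1.6; CHO(120°)/CN(120°) eclipsed 2.4; NH2(240°)/F(240°) eclipsed 1.7 → 5.7 kcal/mol.
A (eclipsed): H(0°)/CN(0°) eclipsed 1.1; CHO(120°)/F(120°) eclipsed 2.2; NH2(240°)/Et(240°) eclipsed 2.6 → 5.9 kcal/mol.
E(C) − E(A) = 5.7 − 5.9 = -0.2 kcal/mol.

-0.2 kcal/mol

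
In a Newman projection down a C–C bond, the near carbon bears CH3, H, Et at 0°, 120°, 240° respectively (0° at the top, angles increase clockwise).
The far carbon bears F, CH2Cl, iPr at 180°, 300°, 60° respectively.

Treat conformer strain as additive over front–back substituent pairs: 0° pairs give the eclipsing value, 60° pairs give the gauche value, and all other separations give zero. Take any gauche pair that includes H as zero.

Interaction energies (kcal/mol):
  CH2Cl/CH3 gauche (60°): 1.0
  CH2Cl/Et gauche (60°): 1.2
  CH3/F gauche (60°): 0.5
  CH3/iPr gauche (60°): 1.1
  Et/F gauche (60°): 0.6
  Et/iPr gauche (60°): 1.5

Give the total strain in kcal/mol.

This conformer is staggered. CH3 at 0° is gauche with CH2Cl at 300° (1.0); CH3 at 0° is gauche with iPr at 60° (1.1); Et at 240° is gauche with F at 180° (0.6); Et at 240° is gauche with CH2Cl at 300° (1.2). Total 3.9 kcal/mol.

3.9 kcal/mol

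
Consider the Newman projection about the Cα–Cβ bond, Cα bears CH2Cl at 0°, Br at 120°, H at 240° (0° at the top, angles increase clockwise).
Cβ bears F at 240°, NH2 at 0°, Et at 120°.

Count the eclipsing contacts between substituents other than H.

2

Non-H eclipsing pairs: CH2Cl(0°)/NH2(0°); Br(120°)/Et(120°) — 2 interactions.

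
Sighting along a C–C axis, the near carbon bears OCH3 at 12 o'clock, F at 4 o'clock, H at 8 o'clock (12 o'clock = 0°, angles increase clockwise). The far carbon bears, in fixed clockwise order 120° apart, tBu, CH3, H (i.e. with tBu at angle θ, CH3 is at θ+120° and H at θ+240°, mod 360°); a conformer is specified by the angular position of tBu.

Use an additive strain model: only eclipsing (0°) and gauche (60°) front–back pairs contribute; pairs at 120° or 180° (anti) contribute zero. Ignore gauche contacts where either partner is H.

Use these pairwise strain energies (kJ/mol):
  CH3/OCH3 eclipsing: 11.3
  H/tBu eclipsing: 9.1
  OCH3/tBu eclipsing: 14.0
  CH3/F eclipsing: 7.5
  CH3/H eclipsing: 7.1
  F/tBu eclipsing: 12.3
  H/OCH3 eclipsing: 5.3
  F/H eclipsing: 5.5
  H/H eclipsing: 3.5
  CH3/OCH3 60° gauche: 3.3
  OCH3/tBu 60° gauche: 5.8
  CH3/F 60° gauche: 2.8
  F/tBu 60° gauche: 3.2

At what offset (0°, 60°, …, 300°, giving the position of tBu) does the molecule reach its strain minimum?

180°

tBu at 0° (eclipsed): OCH3(0°)/tBu(0°) eclipsed 14.0; F(120°)/CH3(120°) eclipsed 7.5; H(240°)/H(240°) eclipsed 3.5 → 25.0 kJ/mol.
tBu at 60° (staggered): OCH3(0°)/tBu(60°) gauche 5.8; F(120°)/tBu(60°) gauche 3.2; F(120°)/CH3(180°) gauche 2.8 → 11.8 kJ/mol.
tBu at 120° (eclipsed): OCH3(0°)/H(0°) eclipsed 5.3; F(120°)/tBu(120°) eclipsed 12.3; H(240°)/CH3(240°) eclipsed 7.1 → 24.7 kJ/mol.
tBu at 180° (staggered): OCH3(0°)/CH3(300°) gauche 3.3; F(120°)/tBu(180°) gauche 3.2 → 6.5 kJ/mol.
tBu at 240° (eclipsed): OCH3(0°)/CH3(0°) eclipsed 11.3; F(120°)/H(120°) eclipsed 5.5; H(240°)/tBu(240°) eclipsed 9.1 → 25.9 kJ/mol.
tBu at 300° (staggered): OCH3(0°)/tBu(300°) gauche 5.8; OCH3(0°)/CH3(60°) gauche 3.3; F(120°)/CH3(60°) gauche 2.8 → 11.9 kJ/mol.
The minimum (6.5 kJ/mol) occurs with tBu at 180°.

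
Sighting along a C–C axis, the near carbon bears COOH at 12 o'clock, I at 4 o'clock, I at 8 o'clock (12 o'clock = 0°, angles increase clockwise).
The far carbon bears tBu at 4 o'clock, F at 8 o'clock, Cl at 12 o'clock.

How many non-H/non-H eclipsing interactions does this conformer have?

3

Non-H eclipsing pairs: COOH(0°)/Cl(0°); I(120°)/tBu(120°); I(240°)/F(240°) — 3 interactions.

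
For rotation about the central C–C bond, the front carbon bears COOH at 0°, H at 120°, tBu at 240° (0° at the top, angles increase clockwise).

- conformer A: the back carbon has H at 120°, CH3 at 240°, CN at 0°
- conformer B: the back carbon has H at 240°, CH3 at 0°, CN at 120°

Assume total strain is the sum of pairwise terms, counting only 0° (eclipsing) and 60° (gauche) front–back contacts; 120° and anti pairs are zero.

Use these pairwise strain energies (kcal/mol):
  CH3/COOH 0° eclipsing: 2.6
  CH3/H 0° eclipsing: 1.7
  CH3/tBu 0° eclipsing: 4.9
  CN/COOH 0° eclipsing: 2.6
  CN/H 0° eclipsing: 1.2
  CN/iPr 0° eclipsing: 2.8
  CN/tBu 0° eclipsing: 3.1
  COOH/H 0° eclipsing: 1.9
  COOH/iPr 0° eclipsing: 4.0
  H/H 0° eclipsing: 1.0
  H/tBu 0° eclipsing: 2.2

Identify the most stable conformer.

A (eclipsed): COOH–CN eclipsed, H–H eclipsed, tBu–CH3 eclipsed; 2.6 + 1.0 + 4.9 = 8.5 kcal/mol.
B (eclipsed): COOH–CH3 eclipsed, H–CN eclipsed, tBu–H eclipsed; 2.6 + 1.2 + 2.2 = 6.0 kcal/mol.
B has the lowest total (6.0 kcal/mol).

B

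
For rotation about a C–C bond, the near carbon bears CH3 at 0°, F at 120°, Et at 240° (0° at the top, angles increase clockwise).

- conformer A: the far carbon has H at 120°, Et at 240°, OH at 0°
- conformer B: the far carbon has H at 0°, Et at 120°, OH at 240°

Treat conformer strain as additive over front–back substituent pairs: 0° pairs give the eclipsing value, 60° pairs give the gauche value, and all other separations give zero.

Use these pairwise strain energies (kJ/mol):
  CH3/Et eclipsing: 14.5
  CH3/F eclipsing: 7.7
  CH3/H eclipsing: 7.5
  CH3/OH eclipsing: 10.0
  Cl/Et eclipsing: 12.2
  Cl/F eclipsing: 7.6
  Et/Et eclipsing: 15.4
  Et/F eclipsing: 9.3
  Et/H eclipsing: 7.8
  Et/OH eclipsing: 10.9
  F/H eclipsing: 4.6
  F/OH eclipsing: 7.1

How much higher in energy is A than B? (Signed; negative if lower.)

A (eclipsed): CH3(0°)/OH(0°) eclipsed 10.0; F(120°)/H(120°) eclipsed 4.6; Et(240°)/Et(240°) eclipsed 15.4 → 30.0 kJ/mol.
B (eclipsed): CH3(0°)/H(0°) eclipsed 7.5; F(120°)/Et(120°) eclipsed 9.3; Et(240°)/OH(240°) eclipsed 10.9 → 27.7 kJ/mol.
E(A) − E(B) = 30.0 − 27.7 = +2.3 kJ/mol.

+2.3 kJ/mol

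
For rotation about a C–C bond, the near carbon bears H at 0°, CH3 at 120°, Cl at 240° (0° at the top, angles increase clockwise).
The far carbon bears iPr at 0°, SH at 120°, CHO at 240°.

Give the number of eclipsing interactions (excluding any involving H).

2

Non-H eclipsing pairs: CH3(120°)/SH(120°); Cl(240°)/CHO(240°) — 2 interactions.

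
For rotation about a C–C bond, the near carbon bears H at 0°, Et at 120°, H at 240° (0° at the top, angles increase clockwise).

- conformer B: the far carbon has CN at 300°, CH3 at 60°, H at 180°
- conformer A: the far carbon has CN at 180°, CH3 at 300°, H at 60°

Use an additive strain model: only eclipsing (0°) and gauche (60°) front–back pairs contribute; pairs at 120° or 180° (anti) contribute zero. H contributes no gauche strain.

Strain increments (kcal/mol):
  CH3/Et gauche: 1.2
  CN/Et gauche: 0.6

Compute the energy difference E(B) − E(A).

B (staggered): Et(120°)/CH3(60°) gauche 1.2 → 1.2 kcal/mol.
A (staggered): Et(120°)/CN(180°) gauche 0.6 → 0.6 kcal/mol.
E(B) − E(A) = 1.2 − 0.6 = +0.6 kcal/mol.

+0.6 kcal/mol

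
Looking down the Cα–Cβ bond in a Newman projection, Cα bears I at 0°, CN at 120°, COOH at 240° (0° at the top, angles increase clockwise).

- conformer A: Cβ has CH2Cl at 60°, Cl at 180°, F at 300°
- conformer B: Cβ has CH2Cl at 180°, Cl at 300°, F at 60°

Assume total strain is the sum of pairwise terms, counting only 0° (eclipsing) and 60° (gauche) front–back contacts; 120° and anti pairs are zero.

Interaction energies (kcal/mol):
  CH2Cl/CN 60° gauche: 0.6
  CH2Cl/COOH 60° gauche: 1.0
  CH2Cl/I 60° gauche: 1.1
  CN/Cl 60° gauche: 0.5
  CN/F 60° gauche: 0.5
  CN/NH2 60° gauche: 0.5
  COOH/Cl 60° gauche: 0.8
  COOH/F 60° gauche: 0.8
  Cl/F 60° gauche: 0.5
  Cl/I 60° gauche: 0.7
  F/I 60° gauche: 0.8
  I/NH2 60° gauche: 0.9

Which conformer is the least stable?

A

A (staggered): I(0°)/CH2Cl(60°) gauche 1.1; I(0°)/F(300°) gauche 0.8; CN(120°)/CH2Cl(60°) gauche 0.6; CN(120°)/Cl(180°) gauche 0.5; COOH(240°)/Cl(180°) gauche 0.8; COOH(240°)/F(300°) gauche 0.8 → 4.6 kcal/mol.
B (staggered): I(0°)/Cl(300°) gauche 0.7; I(0°)/F(60°) gauche 0.8; CN(120°)/CH2Cl(180°) gauche 0.6; CN(120°)/F(60°) gauche 0.5; COOH(240°)/CH2Cl(180°) gauche 1.0; COOH(240°)/Cl(300°) gauche 0.8 → 4.4 kcal/mol.
A has the highest total (4.6 kcal/mol).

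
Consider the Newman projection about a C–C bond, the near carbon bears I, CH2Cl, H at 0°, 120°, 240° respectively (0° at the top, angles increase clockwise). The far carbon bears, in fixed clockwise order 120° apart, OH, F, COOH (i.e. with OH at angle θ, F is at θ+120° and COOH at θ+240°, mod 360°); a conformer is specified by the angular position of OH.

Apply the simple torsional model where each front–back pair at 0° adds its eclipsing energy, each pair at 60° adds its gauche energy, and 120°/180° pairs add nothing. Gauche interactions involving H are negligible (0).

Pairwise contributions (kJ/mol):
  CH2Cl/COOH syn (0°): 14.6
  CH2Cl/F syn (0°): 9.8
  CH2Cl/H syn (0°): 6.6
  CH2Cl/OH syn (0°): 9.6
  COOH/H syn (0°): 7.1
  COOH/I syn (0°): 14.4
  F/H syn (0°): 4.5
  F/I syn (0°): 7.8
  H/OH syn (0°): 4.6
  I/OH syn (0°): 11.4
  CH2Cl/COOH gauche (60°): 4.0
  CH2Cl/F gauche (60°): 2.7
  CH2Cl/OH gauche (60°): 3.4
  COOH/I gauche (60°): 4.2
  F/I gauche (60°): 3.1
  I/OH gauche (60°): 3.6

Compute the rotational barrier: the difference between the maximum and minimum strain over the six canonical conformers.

15.1 kJ/mol

OH at 0° (eclipsed): I–OH eclipsed, CH2Cl–F eclipsed, H–COOH eclipsed; 11.4 + 9.8 + 7.1 = 28.3 kJ/mol.
OH at 60° (staggered): I–OH gauche, I–COOH gauche, CH2Cl–OH gauche, CH2Cl–F gauche; 3.6 + 4.2 + 3.4 + 2.7 = 13.9 kJ/mol.
OH at 120° (eclipsed): I–COOH eclipsed, CH2Cl–OH eclipsed, H–F eclipsed; 14.4 + 9.6 + 4.5 = 28.5 kJ/mol.
OH at 180° (staggered): I–F gauche, I–COOH gauche, CH2Cl–OH gauche, CH2Cl–COOH gauche; 3.1 + 4.2 + 3.4 + 4.0 = 14.7 kJ/mol.
OH at 240° (eclipsed): I–F eclipsed, CH2Cl–COOH eclipsed, H–OH eclipsed; 7.8 + 14.6 + 4.6 = 27.0 kJ/mol.
OH at 300° (staggered): I–OH gauche, I–F gauche, CH2Cl–F gauche, CH2Cl–COOH gauche; 3.6 + 3.1 + 2.7 + 4.0 = 13.4 kJ/mol.
Max at 120° (28.5 kJ/mol), min at 300° (13.4 kJ/mol); barrier = 15.1 kJ/mol.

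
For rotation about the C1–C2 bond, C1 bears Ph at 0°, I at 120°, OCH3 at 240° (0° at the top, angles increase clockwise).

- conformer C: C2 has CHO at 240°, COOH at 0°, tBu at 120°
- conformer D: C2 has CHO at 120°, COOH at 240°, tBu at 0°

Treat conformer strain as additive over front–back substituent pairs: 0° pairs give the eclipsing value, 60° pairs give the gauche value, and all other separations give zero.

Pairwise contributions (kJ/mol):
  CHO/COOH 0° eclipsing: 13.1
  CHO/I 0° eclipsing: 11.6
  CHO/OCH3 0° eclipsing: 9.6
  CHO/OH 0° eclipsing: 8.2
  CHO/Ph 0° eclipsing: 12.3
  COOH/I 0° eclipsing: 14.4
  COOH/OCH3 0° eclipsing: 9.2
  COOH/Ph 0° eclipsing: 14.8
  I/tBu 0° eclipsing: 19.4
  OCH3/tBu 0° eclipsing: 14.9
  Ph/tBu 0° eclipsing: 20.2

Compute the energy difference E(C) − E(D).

C is eclipsed. Ph at 0° is eclipsed with COOH at 0° (14.8); I at 120° is eclipsed with tBu at 120° (19.4); OCH3 at 240° is eclipsed with CHO at 240° (9.6). Total 43.8 kJ/mol.
D is eclipsed. Ph at 0° is eclipsed with tBu at 0° (20.2); I at 120° is eclipsed with CHO at 120° (11.6); OCH3 at 240° is eclipsed with COOH at 240° (9.2). Total 41.0 kJ/mol.
E(C) − E(D) = 43.8 − 41.0 = +2.8 kJ/mol.

+2.8 kJ/mol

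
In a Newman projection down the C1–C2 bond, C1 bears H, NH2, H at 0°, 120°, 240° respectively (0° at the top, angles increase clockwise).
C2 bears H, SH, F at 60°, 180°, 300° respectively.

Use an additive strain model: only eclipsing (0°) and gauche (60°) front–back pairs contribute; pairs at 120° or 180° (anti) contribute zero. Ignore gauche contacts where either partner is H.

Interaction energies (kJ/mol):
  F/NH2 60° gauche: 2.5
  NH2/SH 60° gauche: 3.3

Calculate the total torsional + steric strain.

3.3 kJ/mol

This conformer (staggered): NH2(120°)/SH(180°) gauche 3.3 → 3.3 kJ/mol.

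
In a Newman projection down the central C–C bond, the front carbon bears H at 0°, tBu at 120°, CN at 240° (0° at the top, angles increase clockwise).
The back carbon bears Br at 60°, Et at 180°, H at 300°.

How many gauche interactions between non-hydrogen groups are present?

Non-H gauche pairs: tBu(120°)/Br(60°); tBu(120°)/Et(180°); CN(240°)/Et(180°) — 3 interactions.

3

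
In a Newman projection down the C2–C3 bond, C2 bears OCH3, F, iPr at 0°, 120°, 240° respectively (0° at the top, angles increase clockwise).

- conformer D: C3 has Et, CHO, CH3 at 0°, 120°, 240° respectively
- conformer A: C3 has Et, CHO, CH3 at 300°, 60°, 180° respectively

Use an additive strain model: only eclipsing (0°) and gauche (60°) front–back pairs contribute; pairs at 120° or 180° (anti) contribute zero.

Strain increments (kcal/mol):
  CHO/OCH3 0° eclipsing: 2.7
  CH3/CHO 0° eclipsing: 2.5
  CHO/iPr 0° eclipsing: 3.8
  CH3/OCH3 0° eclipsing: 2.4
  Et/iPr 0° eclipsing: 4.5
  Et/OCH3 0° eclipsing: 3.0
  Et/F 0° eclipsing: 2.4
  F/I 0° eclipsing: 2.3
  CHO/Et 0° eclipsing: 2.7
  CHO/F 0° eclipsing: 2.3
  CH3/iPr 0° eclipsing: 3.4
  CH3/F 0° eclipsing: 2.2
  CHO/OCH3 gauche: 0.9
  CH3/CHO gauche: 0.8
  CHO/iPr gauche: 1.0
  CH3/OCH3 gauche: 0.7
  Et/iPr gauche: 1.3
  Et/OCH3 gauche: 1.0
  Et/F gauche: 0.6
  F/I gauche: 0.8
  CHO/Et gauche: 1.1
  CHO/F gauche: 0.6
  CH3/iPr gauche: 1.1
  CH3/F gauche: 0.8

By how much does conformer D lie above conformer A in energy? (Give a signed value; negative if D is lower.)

+3.0 kcal/mol

D is eclipsed. OCH3 at 0° is eclipsed with Et at 0° (3.0); F at 120° is eclipsed with CHO at 120° (2.3); iPr at 240° is eclipsed with CH3 at 240° (3.4). Total 8.7 kcal/mol.
A is staggered. OCH3 at 0° is gauche with Et at 300° (1.0); OCH3 at 0° is gauche with CHO at 60° (0.9); F at 120° is gauche with CHO at 60° (0.6); F at 120° is gauche with CH3 at 180° (0.8); iPr at 240° is gauche with Et at 300° (1.3); iPr at 240° is gauche with CH3 at 180° (1.1). Total 5.7 kcal/mol.
E(D) − E(A) = 8.7 − 5.7 = +3.0 kcal/mol.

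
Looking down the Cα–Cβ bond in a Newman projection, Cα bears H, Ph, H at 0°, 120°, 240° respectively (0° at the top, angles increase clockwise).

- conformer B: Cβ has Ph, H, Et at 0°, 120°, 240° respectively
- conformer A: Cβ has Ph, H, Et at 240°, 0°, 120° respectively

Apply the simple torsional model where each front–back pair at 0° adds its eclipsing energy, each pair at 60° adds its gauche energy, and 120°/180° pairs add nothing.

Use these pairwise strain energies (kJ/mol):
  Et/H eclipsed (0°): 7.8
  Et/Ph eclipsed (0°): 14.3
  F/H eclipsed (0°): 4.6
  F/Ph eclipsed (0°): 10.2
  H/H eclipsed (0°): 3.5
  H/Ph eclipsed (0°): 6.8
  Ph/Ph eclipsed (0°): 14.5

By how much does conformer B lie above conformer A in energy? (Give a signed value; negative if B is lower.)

-3.2 kJ/mol

B (eclipsed): H–Ph eclipsed, Ph–H eclipsed, H–Et eclipsed; 6.8 + 6.8 + 7.8 = 21.4 kJ/mol.
A (eclipsed): H–H eclipsed, Ph–Et eclipsed, H–Ph eclipsed; 3.5 + 14.3 + 6.8 = 24.6 kJ/mol.
E(B) − E(A) = 21.4 − 24.6 = -3.2 kJ/mol.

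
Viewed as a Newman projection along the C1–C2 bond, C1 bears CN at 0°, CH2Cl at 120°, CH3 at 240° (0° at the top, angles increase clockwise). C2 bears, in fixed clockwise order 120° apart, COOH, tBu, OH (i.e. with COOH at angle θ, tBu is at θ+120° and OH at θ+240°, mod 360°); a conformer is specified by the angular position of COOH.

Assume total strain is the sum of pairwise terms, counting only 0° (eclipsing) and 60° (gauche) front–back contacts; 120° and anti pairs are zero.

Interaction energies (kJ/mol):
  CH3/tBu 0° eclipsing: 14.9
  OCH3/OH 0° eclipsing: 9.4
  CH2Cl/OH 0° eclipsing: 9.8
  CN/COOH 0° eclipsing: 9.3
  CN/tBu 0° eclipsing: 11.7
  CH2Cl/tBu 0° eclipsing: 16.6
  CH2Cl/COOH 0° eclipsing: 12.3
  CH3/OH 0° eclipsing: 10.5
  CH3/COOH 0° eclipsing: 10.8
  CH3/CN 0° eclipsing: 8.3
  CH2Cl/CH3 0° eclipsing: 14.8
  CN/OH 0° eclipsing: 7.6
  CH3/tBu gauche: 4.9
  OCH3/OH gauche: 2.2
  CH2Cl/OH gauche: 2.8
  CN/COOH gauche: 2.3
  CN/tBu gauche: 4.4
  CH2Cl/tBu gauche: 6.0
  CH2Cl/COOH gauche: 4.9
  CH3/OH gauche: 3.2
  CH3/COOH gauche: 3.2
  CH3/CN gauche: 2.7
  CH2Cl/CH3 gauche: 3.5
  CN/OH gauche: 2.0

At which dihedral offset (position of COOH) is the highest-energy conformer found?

COOH at 0° (eclipsed): CN–COOH eclipsed, CH2Cl–tBu eclipsed, CH3–OH eclipsed; 9.3 + 16.6 + 10.5 = 36.4 kJ/mol.
COOH at 60° (staggered): CN–COOH gauche, CN–OH gauche, CH2Cl–COOH gauche, CH2Cl–tBu gauche, CH3–tBu gauche, CH3–OH gauche; 2.3 + 2.0 + 4.9 + 6.0 + 4.9 + 3.2 = 23.3 kJ/mol.
COOH at 120° (eclipsed): CN–OH eclipsed, CH2Cl–COOH eclipsed, CH3–tBu eclipsed; 7.6 + 12.3 + 14.9 = 34.8 kJ/mol.
COOH at 180° (staggered): CN–tBu gauche, CN–OH gauche, CH2Cl–COOH gauche, CH2Cl–OH gauche, CH3–COOH gauche, CH3–tBu gauche; 4.4 + 2.0 + 4.9 + 2.8 + 3.2 + 4.9 = 22.2 kJ/mol.
COOH at 240° (eclipsed): CN–tBu eclipsed, CH2Cl–OH eclipsed, CH3–COOH eclipsed; 11.7 + 9.8 + 10.8 = 32.3 kJ/mol.
COOH at 300° (staggered): CN–COOH gauche, CN–tBu gauche, CH2Cl–tBu gauche, CH2Cl–OH gauche, CH3–COOH gauche, CH3–OH gauche; 2.3 + 4.4 + 6.0 + 2.8 + 3.2 + 3.2 = 21.9 kJ/mol.
The maximum (36.4 kJ/mol) occurs with COOH at 0°.

0°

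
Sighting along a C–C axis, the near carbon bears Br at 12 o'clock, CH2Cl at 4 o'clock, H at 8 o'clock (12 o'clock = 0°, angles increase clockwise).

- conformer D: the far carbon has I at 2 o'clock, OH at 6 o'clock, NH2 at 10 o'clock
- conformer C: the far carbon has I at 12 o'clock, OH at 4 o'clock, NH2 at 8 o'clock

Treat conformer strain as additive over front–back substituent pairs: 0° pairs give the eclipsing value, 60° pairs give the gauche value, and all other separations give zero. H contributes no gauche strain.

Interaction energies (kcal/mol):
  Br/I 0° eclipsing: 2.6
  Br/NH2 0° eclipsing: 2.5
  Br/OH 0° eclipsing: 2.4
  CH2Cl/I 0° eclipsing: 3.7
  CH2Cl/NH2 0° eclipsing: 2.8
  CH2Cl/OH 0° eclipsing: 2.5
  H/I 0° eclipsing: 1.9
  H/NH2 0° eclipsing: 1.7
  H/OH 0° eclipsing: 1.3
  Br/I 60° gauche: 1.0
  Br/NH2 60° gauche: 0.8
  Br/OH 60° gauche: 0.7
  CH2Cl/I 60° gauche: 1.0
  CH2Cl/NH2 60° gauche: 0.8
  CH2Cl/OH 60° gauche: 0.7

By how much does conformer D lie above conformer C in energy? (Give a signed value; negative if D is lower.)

-3.3 kcal/mol

D is staggered. Br at 0° is gauche with I at 60° (1.0); Br at 0° is gauche with NH2 at 300° (0.8); CH2Cl at 120° is gauche with I at 60° (1.0); CH2Cl at 120° is gauche with OH at 180° (0.7). Total 3.5 kcal/mol.
C is eclipsed. Br at 0° is eclipsed with I at 0° (2.6); CH2Cl at 120° is eclipsed with OH at 120° (2.5); H at 240° is eclipsed with NH2 at 240° (1.7). Total 6.8 kcal/mol.
E(D) − E(C) = 3.5 − 6.8 = -3.3 kcal/mol.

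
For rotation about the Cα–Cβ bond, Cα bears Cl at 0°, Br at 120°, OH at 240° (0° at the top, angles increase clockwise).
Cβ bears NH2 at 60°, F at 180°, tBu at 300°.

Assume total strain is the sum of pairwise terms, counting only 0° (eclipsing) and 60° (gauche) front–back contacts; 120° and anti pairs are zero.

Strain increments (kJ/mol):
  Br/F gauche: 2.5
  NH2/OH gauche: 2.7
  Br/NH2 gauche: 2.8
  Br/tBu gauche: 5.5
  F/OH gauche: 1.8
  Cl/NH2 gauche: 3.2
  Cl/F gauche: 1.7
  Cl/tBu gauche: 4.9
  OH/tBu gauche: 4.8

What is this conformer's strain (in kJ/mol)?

20.0 kJ/mol

This conformer (staggered): Cl–NH2 gauche, Cl–tBu gauche, Br–NH2 gauche, Br–F gauche, OH–F gauche, OH–tBu gauche; 3.2 + 4.9 + 2.8 + 2.5 + 1.8 + 4.8 = 20.0 kJ/mol.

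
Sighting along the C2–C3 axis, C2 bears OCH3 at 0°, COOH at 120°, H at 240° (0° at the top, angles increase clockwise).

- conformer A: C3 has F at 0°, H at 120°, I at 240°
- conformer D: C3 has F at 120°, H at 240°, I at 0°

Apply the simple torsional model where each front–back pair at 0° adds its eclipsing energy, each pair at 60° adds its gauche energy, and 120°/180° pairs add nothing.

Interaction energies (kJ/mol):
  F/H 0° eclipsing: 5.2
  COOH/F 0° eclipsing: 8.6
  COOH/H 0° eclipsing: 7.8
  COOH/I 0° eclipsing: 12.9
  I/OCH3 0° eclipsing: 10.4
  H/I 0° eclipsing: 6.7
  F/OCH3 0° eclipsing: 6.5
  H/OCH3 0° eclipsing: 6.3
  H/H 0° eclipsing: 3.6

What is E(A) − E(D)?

-1.6 kJ/mol

A (eclipsed): OCH3–F eclipsed, COOH–H eclipsed, H–I eclipsed; 6.5 + 7.8 + 6.7 = 21.0 kJ/mol.
D (eclipsed): OCH3–I eclipsed, COOH–F eclipsed, H–H eclipsed; 10.4 + 8.6 + 3.6 = 22.6 kJ/mol.
E(A) − E(D) = 21.0 − 22.6 = -1.6 kJ/mol.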